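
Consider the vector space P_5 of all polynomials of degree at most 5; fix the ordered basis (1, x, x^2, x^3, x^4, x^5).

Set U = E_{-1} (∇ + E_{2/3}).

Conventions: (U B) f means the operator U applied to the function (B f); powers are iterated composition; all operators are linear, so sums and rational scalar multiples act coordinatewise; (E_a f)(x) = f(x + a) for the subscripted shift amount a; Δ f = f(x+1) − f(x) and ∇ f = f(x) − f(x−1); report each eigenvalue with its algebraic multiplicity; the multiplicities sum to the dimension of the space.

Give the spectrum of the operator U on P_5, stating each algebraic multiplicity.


image of 1: 1
image of x: x + 2/3
image of x^2: x^2 + (4/3)x - 26/9
image of x^3: x^3 + 2x^2 - (26/3)x + 188/27
image of x^4: x^4 + (8/3)x^3 - (52/3)x^2 + (752/27)x - 1214/81
image of x^5: x^5 + (10/3)x^4 - (260/9)x^3 + (1880/27)x^2 - (6070/81)x + 7532/243
the matrix is upper triangular; its diagonal is (1, 1, 1, 1, 1, 1)
for a triangular matrix the eigenvalues are the diagonal entries, with algebraic multiplicity their repetition count

λ = 1 (multiplicity 6)


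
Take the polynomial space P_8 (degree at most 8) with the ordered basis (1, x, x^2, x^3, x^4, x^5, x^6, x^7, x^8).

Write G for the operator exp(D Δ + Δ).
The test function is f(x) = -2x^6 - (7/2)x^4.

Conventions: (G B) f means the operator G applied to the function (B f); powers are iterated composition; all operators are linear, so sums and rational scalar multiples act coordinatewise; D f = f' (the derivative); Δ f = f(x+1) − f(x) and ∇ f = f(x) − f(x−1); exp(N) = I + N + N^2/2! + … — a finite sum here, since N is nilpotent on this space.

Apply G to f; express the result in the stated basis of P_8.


order-1 term: -12x^5 - 90x^4 - 174x^3 - 213x^2 - 128x - 63/2
order-2 term: -30x^4 - 360x^3 - 1311x^2 - 1866x - 1985/2
order-3 term: -40x^3 - 540x^2 - 2114x - 2463
order-4 term: -30x^2 - 360x - 1947/2
order-5 term: -12x - 90
order-6 term: -2
the series for exp(D Δ + Δ) f terminates at order 6
exp(D Δ + Δ) f = -2x^6 - 12x^5 - (247/2)x^4 - 574x^3 - 2094x^2 - 4480x - 9105/2

g(x) = -2x^6 - 12x^5 - (247/2)x^4 - 574x^3 - 2094x^2 - 4480x - 9105/2


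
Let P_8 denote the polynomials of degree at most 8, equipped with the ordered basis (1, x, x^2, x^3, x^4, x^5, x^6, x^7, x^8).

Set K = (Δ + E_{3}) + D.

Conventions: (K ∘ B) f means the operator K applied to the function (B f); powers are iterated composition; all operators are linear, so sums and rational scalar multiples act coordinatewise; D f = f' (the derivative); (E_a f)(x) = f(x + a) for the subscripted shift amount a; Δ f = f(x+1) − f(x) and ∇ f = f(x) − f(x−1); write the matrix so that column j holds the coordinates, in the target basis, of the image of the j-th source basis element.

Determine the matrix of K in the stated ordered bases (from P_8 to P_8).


the matrix is [[1, 5, 10, 28, 82, 244, 730, 2188, 6562]; [0, 1, 10, 30, 112, 410, 1464, 5110, 17504]; [0, 0, 1, 15, 60, 280, 1230, 5124, 20440]; [0, 0, 0, 1, 20, 100, 560, 2870, 13664]; [0, 0, 0, 0, 1, 25, 150, 980, 5740]; [0, 0, 0, 0, 0, 1, 30, 210, 1568]; [0, 0, 0, 0, 0, 0, 1, 35, 280]; [0, 0, 0, 0, 0, 0, 0, 1, 40]; [0, 0, 0, 0, 0, 0, 0, 0, 1]] (rows listed top to bottom)

image of 1: 1
image of x: x + 5
image of x^2: x^2 + 10x + 10
image of x^3: x^3 + 15x^2 + 30x + 28
image of x^4: x^4 + 20x^3 + 60x^2 + 112x + 82
image of x^5: x^5 + 25x^4 + 100x^3 + 280x^2 + 410x + 244
image of x^6: x^6 + 30x^5 + 150x^4 + 560x^3 + 1230x^2 + 1464x + 730
image of x^7: x^7 + 35x^6 + 210x^5 + 980x^4 + 2870x^3 + 5124x^2 + 5110x + 2188
image of x^8: x^8 + 40x^7 + 280x^6 + 1568x^5 + 5740x^4 + 13664x^3 + 20440x^2 + 17504x + 6562
each image's coordinates form column j of the matrix


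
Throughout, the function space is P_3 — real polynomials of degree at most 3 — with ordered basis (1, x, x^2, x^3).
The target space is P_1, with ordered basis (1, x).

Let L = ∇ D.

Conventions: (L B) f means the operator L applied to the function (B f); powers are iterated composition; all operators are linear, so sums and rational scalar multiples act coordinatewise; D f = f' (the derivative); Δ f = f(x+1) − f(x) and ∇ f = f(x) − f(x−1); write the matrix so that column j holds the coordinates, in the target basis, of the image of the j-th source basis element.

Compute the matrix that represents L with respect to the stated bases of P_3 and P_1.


the matrix is [[0, 0, 2, -3]; [0, 0, 0, 6]] (rows listed top to bottom)

image of 1: 0
image of x: 0
image of x^2: 2
image of x^3: 6x - 3
each image's coordinates form column j of the matrix


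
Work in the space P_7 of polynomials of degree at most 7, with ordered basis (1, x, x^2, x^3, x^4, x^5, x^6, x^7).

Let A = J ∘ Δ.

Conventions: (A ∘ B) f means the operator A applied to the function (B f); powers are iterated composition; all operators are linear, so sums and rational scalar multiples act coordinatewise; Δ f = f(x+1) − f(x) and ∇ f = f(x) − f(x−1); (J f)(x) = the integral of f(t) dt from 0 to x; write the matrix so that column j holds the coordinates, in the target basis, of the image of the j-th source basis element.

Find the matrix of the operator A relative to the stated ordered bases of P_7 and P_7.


image of 1: 0
image of x: x
image of x^2: x^2 + x
image of x^3: x^3 + (3/2)x^2 + x
image of x^4: x^4 + 2x^3 + 2x^2 + x
image of x^5: x^5 + (5/2)x^4 + (10/3)x^3 + (5/2)x^2 + x
image of x^6: x^6 + 3x^5 + 5x^4 + 5x^3 + 3x^2 + x
image of x^7: x^7 + (7/2)x^6 + 7x^5 + (35/4)x^4 + 7x^3 + (7/2)x^2 + x
each image's coordinates form column j of the matrix

the matrix is [[0, 0, 0, 0, 0, 0, 0, 0]; [0, 1, 1, 1, 1, 1, 1, 1]; [0, 0, 1, 3/2, 2, 5/2, 3, 7/2]; [0, 0, 0, 1, 2, 10/3, 5, 7]; [0, 0, 0, 0, 1, 5/2, 5, 35/4]; [0, 0, 0, 0, 0, 1, 3, 7]; [0, 0, 0, 0, 0, 0, 1, 7/2]; [0, 0, 0, 0, 0, 0, 0, 1]] (rows listed top to bottom)


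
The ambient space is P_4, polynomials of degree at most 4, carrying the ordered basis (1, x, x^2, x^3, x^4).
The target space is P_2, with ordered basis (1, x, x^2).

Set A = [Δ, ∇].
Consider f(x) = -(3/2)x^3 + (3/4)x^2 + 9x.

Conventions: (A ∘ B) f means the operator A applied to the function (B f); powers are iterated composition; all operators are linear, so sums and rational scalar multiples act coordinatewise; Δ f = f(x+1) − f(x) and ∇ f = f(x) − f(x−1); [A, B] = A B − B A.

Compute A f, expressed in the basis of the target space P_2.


∇ f = -(9/2)x^2 + 6x + 27/4
Δ ∇ f = -9x + 3/2
Δ f = -(9/2)x^2 - 3x + 33/4
∇ Δ f = -9x + 3/2
[Δ, ∇] f = 0

g(x) = 0


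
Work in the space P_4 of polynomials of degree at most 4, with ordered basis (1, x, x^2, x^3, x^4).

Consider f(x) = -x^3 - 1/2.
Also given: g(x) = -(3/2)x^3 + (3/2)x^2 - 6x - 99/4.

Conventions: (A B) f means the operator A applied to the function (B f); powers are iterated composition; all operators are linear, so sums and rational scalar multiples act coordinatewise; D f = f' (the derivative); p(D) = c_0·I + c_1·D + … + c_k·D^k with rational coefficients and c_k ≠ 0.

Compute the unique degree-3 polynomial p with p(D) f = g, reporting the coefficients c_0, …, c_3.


p(D) = (3/2)·I − (1/2)·D + D^2 + 4·D^3, i.e. c_0 = 3/2, c_1 = -1/2, c_2 = 1, c_3 = 4

D^0 f = -x^3 - 1/2
D^1 f = -3x^2
D^2 f = -6x
D^3 f = -6
matching coefficients of g against c_0 f + c_1 Df + … from the top degree down determines the c_i
solution: c_0 = 3/2, c_1 = -1/2, c_2 = 1, c_3 = 4


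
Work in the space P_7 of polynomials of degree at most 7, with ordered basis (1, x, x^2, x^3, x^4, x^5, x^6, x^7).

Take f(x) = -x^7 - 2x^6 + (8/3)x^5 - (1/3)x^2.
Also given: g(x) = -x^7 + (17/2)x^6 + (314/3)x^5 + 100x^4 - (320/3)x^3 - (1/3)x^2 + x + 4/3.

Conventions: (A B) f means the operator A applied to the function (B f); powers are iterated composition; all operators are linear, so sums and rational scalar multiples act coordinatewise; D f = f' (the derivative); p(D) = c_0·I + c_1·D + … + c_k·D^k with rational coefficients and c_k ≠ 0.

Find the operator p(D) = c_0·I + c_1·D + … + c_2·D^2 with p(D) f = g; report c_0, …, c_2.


p(D) = I − (3/2)·D − 2·D^2, i.e. c_0 = 1, c_1 = -3/2, c_2 = -2

D^0 f = -x^7 - 2x^6 + (8/3)x^5 - (1/3)x^2
D^1 f = -7x^6 - 12x^5 + (40/3)x^4 - (2/3)x
D^2 f = -42x^5 - 60x^4 + (160/3)x^3 - 2/3
matching coefficients of g against c_0 f + c_1 Df + … from the top degree down determines the c_i
solution: c_0 = 1, c_1 = -3/2, c_2 = -2


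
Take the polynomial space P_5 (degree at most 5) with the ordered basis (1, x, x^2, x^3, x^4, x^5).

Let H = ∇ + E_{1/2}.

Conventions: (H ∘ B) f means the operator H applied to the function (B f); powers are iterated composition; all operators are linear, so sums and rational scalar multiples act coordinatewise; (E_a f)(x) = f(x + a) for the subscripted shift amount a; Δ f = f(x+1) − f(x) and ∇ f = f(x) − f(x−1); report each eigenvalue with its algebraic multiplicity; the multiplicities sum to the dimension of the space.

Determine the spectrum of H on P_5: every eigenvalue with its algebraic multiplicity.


λ = 1 (multiplicity 6)

image of 1: 1
image of x: x + 3/2
image of x^2: x^2 + 3x - 3/4
image of x^3: x^3 + (9/2)x^2 - (9/4)x + 9/8
image of x^4: x^4 + 6x^3 - (9/2)x^2 + (9/2)x - 15/16
image of x^5: x^5 + (15/2)x^4 - (15/2)x^3 + (45/4)x^2 - (75/16)x + 33/32
the matrix is upper triangular; its diagonal is (1, 1, 1, 1, 1, 1)
for a triangular matrix the eigenvalues are the diagonal entries, with algebraic multiplicity their repetition count


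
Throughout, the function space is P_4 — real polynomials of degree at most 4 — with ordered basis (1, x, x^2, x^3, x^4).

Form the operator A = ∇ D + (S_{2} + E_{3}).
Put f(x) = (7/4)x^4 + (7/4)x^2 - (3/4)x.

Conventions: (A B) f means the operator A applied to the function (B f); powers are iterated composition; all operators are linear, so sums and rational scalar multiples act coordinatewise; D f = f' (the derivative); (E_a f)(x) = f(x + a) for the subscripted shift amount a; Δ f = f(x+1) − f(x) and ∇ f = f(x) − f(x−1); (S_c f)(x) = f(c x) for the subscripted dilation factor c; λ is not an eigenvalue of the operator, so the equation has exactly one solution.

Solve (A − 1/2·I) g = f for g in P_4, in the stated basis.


the image equals g(x) = (7/66)x^4 - (28/187)x^3 - (973/1122)x^2 - (589/1870)x + 9467/2805

write g with unknown coordinates in the stated basis and equate coefficients in (A − 1/2·I) g = f
solving from the highest basis element down gives g = (7/66)x^4 - (28/187)x^3 - (973/1122)x^2 - (589/1870)x + 9467/2805
check: A g = (119/66)x^4 - (14/187)x^3 + (1477/1122)x^2 - (1697/1870)x + 9467/5610
so A g − 1/2·g = (7/4)x^4 + (7/4)x^2 - (3/4)x = f ✓


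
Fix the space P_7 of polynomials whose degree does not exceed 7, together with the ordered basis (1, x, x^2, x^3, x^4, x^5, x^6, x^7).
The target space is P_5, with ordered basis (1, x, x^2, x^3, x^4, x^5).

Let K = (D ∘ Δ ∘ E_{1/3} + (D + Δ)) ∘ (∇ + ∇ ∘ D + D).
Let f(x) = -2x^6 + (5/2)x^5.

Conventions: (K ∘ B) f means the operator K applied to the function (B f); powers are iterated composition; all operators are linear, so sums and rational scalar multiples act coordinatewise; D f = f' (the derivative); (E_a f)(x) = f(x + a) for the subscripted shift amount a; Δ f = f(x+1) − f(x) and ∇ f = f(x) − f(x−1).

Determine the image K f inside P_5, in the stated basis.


∇ f = -12x^5 + (85/2)x^4 - 65x^3 + 55x^2 - (49/2)x + 9/2
D f = -12x^5 + (25/2)x^4
∇ D f = -60x^4 + 170x^3 - 195x^2 + 110x - 49/2
D f = -12x^5 + (25/2)x^4
(∇ + ∇ ∘ D + D) f = -24x^5 - 5x^4 + 105x^3 - 140x^2 + (171/2)x - 20
E_{1/3} (∇ + ∇ ∘ D + D) f = -24x^5 - 45x^4 + (215/3)x^3 - (425/9)x^2 + (449/18)x - 539/162
Δ E_{1/3} (∇ + ∇ ∘ D + D) f = -120x^4 - 420x^3 - 295x^2 - (1615/9)x - 353/18
D Δ E_{1/3} (∇ + ∇ ∘ D + D) f = -480x^3 - 1260x^2 - 590x - 1615/9
D (∇ + ∇ ∘ D + D) f = -120x^4 - 20x^3 + 315x^2 - 280x + 171/2
Δ (∇ + ∇ ∘ D + D) f = -120x^4 - 260x^3 + 45x^2 - 105x + 43/2
(D + Δ) (∇ + ∇ ∘ D + D) f = -240x^4 - 280x^3 + 360x^2 - 385x + 107
(D ∘ Δ ∘ E_{1/3} + (D + Δ)) (∇ + ∇ ∘ D + D) f = -240x^4 - 760x^3 - 900x^2 - 975x - 652/9

the image equals g(x) = -240x^4 - 760x^3 - 900x^2 - 975x - 652/9


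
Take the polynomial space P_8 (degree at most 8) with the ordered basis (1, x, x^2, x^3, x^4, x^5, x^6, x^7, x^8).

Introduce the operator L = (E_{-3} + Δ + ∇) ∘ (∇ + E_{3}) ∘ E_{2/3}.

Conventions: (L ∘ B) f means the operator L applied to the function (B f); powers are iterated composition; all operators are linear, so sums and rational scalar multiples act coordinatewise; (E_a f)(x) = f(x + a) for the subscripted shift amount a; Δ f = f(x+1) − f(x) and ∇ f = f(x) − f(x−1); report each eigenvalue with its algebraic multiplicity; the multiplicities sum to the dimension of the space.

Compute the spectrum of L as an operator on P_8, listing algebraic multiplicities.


λ = 1 (multiplicity 9)

image of 1: 1
image of x: x + 11/3
image of x^2: x^2 + (22/3)x + 121/9
image of x^3: x^3 + 11x^2 + (121/3)x + 2951/27
image of x^4: x^4 + (44/3)x^3 + (242/3)x^2 + (11804/27)x + 27601/81
image of x^5: x^5 + (55/3)x^4 + (1210/9)x^3 + (29510/27)x^2 + (138005/81)x + 590351/243
image of x^6: x^6 + 22x^5 + (605/3)x^4 + (59020/27)x^3 + (138005/27)x^2 + (1180702/81)x + 6404761/729
image of x^7: x^7 + (77/3)x^6 + (847/3)x^5 + (103285/27)x^4 + (966035/81)x^3 + (4132457/81)x^2 + (44833327/729)x + 112554551/2187
image of x^8: x^8 + (88/3)x^7 + (3388/9)x^6 + (165256/27)x^5 + (1932070/81)x^4 + (33059656/243)x^3 + (179333308/729)x^2 + (900436408/2187)x + 1365232801/6561
the matrix is upper triangular; its diagonal is (1, 1, 1, 1, 1, 1, 1, 1, 1)
for a triangular matrix the eigenvalues are the diagonal entries, with algebraic multiplicity their repetition count


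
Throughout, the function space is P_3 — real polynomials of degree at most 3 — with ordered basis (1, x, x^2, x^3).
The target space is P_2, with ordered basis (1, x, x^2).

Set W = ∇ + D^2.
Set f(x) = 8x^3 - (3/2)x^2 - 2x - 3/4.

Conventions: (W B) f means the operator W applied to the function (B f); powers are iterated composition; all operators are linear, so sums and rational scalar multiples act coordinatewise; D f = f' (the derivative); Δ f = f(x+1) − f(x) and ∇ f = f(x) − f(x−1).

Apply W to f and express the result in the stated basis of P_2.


the result is g(x) = 24x^2 + 21x + 9/2

∇ f = 24x^2 - 27x + 15/2
D f = 24x^2 - 3x - 2
D D f = 48x - 3
(∇ + D^2) f = 24x^2 + 21x + 9/2


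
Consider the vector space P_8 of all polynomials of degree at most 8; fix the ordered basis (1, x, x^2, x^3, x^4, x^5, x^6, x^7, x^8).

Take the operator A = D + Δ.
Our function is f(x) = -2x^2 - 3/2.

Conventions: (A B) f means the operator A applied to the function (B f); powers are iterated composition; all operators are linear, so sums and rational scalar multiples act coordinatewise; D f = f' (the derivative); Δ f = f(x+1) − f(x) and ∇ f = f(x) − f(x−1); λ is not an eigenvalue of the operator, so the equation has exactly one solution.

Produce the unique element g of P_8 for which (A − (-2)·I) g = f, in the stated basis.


the image equals g(x) = -x^2 + 2x - 9/4

write g with unknown coordinates in the stated basis and equate coefficients in (A − (-2)·I) g = f
solving from the highest basis element down gives g = -x^2 + 2x - 9/4
check: A g = -4x + 3
so A g − (-2)·g = -2x^2 - 3/2 = f ✓


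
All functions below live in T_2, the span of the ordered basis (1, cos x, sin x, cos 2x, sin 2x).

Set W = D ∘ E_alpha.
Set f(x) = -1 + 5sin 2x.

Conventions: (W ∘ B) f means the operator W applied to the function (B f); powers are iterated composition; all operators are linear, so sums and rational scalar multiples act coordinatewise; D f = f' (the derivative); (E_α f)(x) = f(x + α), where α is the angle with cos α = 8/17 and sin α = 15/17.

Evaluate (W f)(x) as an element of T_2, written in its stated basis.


g(x) = -(1610/289)cos 2x - (2400/289)sin 2x

E_alpha f = -1 + (1200/289)cos 2x - (805/289)sin 2x
D E_alpha f = -(1610/289)cos 2x - (2400/289)sin 2x


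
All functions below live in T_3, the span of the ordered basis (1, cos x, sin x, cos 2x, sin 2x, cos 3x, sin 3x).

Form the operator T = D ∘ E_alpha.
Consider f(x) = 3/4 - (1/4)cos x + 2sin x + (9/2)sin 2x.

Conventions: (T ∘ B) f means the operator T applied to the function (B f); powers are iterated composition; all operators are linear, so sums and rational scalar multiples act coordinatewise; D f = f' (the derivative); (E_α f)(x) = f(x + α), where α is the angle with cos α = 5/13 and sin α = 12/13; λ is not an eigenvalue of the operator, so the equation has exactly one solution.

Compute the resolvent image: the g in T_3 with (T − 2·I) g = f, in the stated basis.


the result is g(x) = -3/8 - (1/226)cos x - (309/452)sin x + (63/136)cos 2x - (9/8)sin 2x

write g with unknown coordinates in the stated basis and equate coefficients in (T − 2·I) g = f
solving from the highest basis element down gives g = -3/8 - (1/226)cos x - (309/452)sin x + (63/136)cos 2x - (9/8)sin 2x
check: T g = -(117/452)cos x + (143/226)sin x + (63/68)cos 2x + (9/4)sin 2x
so T g − 2·g = 3/4 - (1/4)cos x + 2sin x + (9/2)sin 2x = f ✓


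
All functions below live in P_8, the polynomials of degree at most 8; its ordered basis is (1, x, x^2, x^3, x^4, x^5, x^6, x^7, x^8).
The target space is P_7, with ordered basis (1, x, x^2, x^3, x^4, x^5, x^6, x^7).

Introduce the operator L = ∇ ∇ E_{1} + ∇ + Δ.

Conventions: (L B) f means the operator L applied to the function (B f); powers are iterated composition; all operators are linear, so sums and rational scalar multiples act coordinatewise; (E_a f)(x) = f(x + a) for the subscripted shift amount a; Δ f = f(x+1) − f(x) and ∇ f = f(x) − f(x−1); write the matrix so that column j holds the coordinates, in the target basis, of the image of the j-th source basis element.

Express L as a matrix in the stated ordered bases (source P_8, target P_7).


the matrix is [[0, 2, 2, 2, 2, 2, 2, 2, 2]; [0, 0, 4, 6, 8, 10, 12, 14, 16]; [0, 0, 0, 6, 12, 20, 30, 42, 56]; [0, 0, 0, 0, 8, 20, 40, 70, 112]; [0, 0, 0, 0, 0, 10, 30, 70, 140]; [0, 0, 0, 0, 0, 0, 12, 42, 112]; [0, 0, 0, 0, 0, 0, 0, 14, 56]; [0, 0, 0, 0, 0, 0, 0, 0, 16]] (rows listed top to bottom)

image of 1: 0
image of x: 2
image of x^2: 4x + 2
image of x^3: 6x^2 + 6x + 2
image of x^4: 8x^3 + 12x^2 + 8x + 2
image of x^5: 10x^4 + 20x^3 + 20x^2 + 10x + 2
image of x^6: 12x^5 + 30x^4 + 40x^3 + 30x^2 + 12x + 2
image of x^7: 14x^6 + 42x^5 + 70x^4 + 70x^3 + 42x^2 + 14x + 2
image of x^8: 16x^7 + 56x^6 + 112x^5 + 140x^4 + 112x^3 + 56x^2 + 16x + 2
each image's coordinates form column j of the matrix


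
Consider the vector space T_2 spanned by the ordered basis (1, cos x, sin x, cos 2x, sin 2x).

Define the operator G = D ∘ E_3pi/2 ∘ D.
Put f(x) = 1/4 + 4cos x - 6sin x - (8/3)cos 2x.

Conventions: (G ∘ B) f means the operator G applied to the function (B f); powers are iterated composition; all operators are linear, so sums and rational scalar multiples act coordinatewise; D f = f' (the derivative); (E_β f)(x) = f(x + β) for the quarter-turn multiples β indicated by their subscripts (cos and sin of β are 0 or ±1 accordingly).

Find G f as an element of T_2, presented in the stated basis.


the result is g(x) = -6cos x - 4sin x - (32/3)cos 2x

D f = -6cos x - 4sin x + (16/3)sin 2x
E_3pi/2 D f = 4cos x - 6sin x - (16/3)sin 2x
D E_3pi/2 D f = -6cos x - 4sin x - (32/3)cos 2x


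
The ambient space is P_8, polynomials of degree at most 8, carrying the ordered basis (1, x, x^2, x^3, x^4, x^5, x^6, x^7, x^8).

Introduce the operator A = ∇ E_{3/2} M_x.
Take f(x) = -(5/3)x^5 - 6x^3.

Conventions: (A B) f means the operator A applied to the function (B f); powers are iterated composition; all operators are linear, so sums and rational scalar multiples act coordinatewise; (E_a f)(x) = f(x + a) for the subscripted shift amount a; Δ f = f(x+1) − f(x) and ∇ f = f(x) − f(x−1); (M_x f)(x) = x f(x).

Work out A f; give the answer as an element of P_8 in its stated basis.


M_x f = -(5/3)x^6 - 6x^4
E_{3/2} M_x f = -(5/3)x^6 - 15x^5 - (249/4)x^4 - (297/2)x^3 - (3321/16)x^2 - (2511/16)x - 3159/64
∇ (E_{3/2} M_x) f = -10x^5 - 50x^4 - (397/3)x^3 - 197x^2 - (1229/8)x - 1175/24

the image equals g(x) = -10x^5 - 50x^4 - (397/3)x^3 - 197x^2 - (1229/8)x - 1175/24


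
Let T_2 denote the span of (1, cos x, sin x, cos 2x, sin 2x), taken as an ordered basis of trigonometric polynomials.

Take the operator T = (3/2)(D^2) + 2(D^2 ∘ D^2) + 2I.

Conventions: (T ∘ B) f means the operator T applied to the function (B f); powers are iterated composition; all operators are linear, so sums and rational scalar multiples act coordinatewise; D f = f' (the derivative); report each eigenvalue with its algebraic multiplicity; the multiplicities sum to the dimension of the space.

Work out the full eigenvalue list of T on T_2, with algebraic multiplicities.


λ = 2 (multiplicity 1), λ = 5/2 (multiplicity 2), λ = 28 (multiplicity 2)

image of 1: 2
image of cos x: (5/2)cos x
image of sin x: (5/2)sin x
image of cos 2x: 28cos 2x
image of sin 2x: 28sin 2x
the matrix is diagonal; its diagonal is (2, 5/2, 5/2, 28, 28)
for a triangular matrix the eigenvalues are the diagonal entries, with algebraic multiplicity their repetition count


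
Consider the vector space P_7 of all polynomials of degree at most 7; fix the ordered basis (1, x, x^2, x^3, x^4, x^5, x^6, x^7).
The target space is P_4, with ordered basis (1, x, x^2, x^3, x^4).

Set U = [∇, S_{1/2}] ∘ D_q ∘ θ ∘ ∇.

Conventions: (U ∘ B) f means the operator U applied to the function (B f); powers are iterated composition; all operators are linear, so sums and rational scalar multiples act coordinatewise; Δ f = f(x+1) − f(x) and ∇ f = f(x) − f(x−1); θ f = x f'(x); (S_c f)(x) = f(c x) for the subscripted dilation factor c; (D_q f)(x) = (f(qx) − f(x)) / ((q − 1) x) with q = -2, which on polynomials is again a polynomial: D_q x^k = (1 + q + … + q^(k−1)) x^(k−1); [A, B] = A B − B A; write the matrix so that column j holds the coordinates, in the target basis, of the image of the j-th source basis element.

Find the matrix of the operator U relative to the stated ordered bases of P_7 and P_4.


image of 1: 0
image of x: 0
image of x^2: 0
image of x^3: 3
image of x^4: -18x + 21
image of x^5: (75/2)x^2 - (135/2)x + 30
image of x^6: -(165/2)x^3 + (1035/4)x^2 - 330x + 1335/8
image of x^7: (2205/16)x^4 - (4305/8)x^3 + (1785/2)x^2 - (10815/16)x + 1351/8
each image's coordinates form column j of the matrix

the matrix is [[0, 0, 0, 3, 21, 30, 1335/8, 1351/8]; [0, 0, 0, 0, -18, -135/2, -330, -10815/16]; [0, 0, 0, 0, 0, 75/2, 1035/4, 1785/2]; [0, 0, 0, 0, 0, 0, -165/2, -4305/8]; [0, 0, 0, 0, 0, 0, 0, 2205/16]] (rows listed top to bottom)


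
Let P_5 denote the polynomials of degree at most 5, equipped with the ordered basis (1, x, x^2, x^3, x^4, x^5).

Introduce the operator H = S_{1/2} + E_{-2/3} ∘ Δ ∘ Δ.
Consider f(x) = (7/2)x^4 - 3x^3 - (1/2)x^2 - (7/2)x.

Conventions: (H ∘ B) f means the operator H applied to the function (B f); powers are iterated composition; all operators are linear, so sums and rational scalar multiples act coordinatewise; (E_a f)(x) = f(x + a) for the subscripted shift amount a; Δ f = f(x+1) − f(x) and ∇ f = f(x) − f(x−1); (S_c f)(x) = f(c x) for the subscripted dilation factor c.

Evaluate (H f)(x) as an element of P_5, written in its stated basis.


S_{1/2} f = (7/32)x^4 - (3/8)x^3 - (1/8)x^2 - (7/4)x
Δ f = 14x^3 + 12x^2 + 4x - 7/2
Δ Δ f = 42x^2 + 66x + 30
E_{-2/3} Δ Δ f = 42x^2 + 10x + 14/3
(S_{1/2} + E_{-2/3} ∘ Δ ∘ Δ) f = (7/32)x^4 - (3/8)x^3 + (335/8)x^2 + (33/4)x + 14/3

g(x) = (7/32)x^4 - (3/8)x^3 + (335/8)x^2 + (33/4)x + 14/3


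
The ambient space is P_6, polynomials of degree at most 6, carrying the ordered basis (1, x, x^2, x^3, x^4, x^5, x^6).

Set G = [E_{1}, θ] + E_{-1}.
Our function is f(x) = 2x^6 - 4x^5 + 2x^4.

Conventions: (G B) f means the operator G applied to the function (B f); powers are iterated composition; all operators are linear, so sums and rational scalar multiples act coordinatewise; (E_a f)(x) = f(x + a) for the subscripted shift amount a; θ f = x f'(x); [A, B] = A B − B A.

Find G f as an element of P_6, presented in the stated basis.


the result is g(x) = 2x^6 - 4x^5 + 92x^4 - 40x^3 + 106x^2 - 36x + 8

θ f = 12x^6 - 20x^5 + 8x^4
E_{1} θ f = 12x^6 + 52x^5 + 88x^4 + 72x^3 + 28x^2 + 4x
E_{1} f = 2x^6 + 8x^5 + 12x^4 + 8x^3 + 2x^2
θ E_{1} f = 12x^6 + 40x^5 + 48x^4 + 24x^3 + 4x^2
[E_{1}, θ] f = 12x^5 + 40x^4 + 48x^3 + 24x^2 + 4x
E_{-1} f = 2x^6 - 16x^5 + 52x^4 - 88x^3 + 82x^2 - 40x + 8
([E_{1}, θ] + E_{-1}) f = 2x^6 - 4x^5 + 92x^4 - 40x^3 + 106x^2 - 36x + 8


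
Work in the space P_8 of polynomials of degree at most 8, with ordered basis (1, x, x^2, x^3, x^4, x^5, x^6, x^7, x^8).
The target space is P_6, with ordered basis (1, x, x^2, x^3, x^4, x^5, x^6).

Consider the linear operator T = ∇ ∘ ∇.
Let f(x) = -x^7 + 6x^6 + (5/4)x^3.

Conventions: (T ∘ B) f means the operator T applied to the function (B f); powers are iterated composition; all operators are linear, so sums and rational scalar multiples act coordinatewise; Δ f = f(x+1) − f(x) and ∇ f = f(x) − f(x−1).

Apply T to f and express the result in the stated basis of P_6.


∇ f = -7x^6 + 57x^5 - 125x^4 + 155x^3 - (429/4)x^2 + (157/4)x - 23/4
∇ ∇ f = -42x^5 + 390x^4 - 1210x^3 + 1890x^2 - (3013/2)x + 981/2

g(x) = -42x^5 + 390x^4 - 1210x^3 + 1890x^2 - (3013/2)x + 981/2


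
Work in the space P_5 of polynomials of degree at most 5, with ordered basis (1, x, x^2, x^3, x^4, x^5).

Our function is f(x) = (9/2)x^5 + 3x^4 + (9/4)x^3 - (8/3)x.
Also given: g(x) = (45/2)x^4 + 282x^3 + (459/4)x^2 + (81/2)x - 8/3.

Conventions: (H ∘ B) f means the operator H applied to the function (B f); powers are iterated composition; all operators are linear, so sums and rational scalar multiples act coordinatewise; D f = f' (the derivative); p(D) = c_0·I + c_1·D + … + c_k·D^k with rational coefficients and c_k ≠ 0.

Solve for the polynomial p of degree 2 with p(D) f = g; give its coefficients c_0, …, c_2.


p(D) = D + 3·D^2, i.e. c_0 = 0, c_1 = 1, c_2 = 3

D^0 f = (9/2)x^5 + 3x^4 + (9/4)x^3 - (8/3)x
D^1 f = (45/2)x^4 + 12x^3 + (27/4)x^2 - 8/3
D^2 f = 90x^3 + 36x^2 + (27/2)x
matching coefficients of g against c_0 f + c_1 Df + … from the top degree down determines the c_i
solution: c_0 = 0, c_1 = 1, c_2 = 3


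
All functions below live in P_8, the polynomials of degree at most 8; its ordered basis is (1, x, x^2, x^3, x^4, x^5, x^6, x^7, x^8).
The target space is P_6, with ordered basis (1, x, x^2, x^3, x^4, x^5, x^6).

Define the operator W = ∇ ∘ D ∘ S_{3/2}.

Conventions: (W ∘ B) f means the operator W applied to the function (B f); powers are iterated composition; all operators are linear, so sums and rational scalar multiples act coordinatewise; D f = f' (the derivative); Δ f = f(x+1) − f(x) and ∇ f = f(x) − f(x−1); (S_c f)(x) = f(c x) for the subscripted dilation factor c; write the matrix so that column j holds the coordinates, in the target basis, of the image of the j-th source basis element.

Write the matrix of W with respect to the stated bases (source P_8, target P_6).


image of 1: 0
image of x: 0
image of x^2: 9/2
image of x^3: (81/4)x - 81/8
image of x^4: (243/4)x^2 - (243/4)x + 81/4
image of x^5: (1215/8)x^3 - (3645/16)x^2 + (1215/8)x - 1215/32
image of x^6: (10935/32)x^4 - (10935/16)x^3 + (10935/16)x^2 - (10935/32)x + 2187/32
image of x^7: (45927/64)x^5 - (229635/128)x^4 + (76545/32)x^3 - (229635/128)x^2 + (45927/64)x - 15309/128
image of x^8: (45927/32)x^6 - (137781/32)x^5 + (229635/32)x^4 - (229635/32)x^3 + (137781/32)x^2 - (45927/32)x + 6561/32
each image's coordinates form column j of the matrix

the matrix is [[0, 0, 9/2, -81/8, 81/4, -1215/32, 2187/32, -15309/128, 6561/32]; [0, 0, 0, 81/4, -243/4, 1215/8, -10935/32, 45927/64, -45927/32]; [0, 0, 0, 0, 243/4, -3645/16, 10935/16, -229635/128, 137781/32]; [0, 0, 0, 0, 0, 1215/8, -10935/16, 76545/32, -229635/32]; [0, 0, 0, 0, 0, 0, 10935/32, -229635/128, 229635/32]; [0, 0, 0, 0, 0, 0, 0, 45927/64, -137781/32]; [0, 0, 0, 0, 0, 0, 0, 0, 45927/32]] (rows listed top to bottom)


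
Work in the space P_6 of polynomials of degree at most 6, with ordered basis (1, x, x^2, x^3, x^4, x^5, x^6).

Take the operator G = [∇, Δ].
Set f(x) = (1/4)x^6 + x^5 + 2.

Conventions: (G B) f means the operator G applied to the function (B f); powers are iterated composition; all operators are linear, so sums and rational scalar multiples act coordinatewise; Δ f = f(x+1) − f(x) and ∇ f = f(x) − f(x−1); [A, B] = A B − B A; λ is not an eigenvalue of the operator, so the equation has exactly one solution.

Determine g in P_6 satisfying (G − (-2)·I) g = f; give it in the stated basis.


g(x) = (1/8)x^6 + (1/2)x^5 + 1

write g with unknown coordinates in the stated basis and equate coefficients in (G − (-2)·I) g = f
solving from the highest basis element down gives g = (1/8)x^6 + (1/2)x^5 + 1
check: G g = 0
so G g − (-2)·g = (1/4)x^6 + x^5 + 2 = f ✓


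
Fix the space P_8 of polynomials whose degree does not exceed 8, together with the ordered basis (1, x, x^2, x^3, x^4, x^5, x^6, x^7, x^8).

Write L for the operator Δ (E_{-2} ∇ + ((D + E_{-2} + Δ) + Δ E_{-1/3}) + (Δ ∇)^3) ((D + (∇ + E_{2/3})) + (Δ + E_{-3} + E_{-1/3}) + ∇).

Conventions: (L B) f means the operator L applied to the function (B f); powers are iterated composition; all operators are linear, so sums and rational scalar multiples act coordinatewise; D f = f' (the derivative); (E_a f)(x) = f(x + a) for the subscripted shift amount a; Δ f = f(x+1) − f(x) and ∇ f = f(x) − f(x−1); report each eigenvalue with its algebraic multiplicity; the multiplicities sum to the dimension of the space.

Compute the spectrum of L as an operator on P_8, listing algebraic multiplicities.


λ = 0 (multiplicity 9)

image of 1: 0
image of x: 3
image of x^2: 6x + 53/3
image of x^3: 9x^2 + 53x + 209/3
image of x^4: 12x^3 + 106x^2 + (836/3)x + 10405/27
image of x^5: 15x^4 + (530/3)x^3 + (2090/3)x^2 + (52025/27)x - 287/81
image of x^6: 18x^5 + 265x^4 + (4180/3)x^3 + (52025/9)x^2 - (574/27)x + 777137/81
image of x^7: 21x^6 + 371x^5 + (7315/3)x^4 + (364175/27)x^3 - (2009/27)x^2 + (5439959/81)x - 36383449/729
image of x^8: 24x^7 + (1484/3)x^6 + (11704/3)x^5 + (728350/27)x^4 - (16072/81)x^3 + (21759836/81)x^2 - (291067592/729)x + 1566346697/2187
the matrix is upper triangular; its diagonal is (0, 0, 0, 0, 0, 0, 0, 0, 0)
for a triangular matrix the eigenvalues are the diagonal entries, with algebraic multiplicity their repetition count


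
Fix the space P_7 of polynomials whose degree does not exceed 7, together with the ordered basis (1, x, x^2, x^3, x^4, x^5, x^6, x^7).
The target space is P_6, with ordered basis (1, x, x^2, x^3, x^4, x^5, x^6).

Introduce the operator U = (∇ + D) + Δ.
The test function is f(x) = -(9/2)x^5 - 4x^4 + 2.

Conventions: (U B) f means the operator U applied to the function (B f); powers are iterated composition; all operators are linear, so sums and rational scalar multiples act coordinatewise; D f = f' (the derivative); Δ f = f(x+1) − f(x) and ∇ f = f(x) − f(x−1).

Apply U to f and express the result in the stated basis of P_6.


the result is g(x) = -(135/2)x^4 - 48x^3 - 90x^2 - 32x - 9

∇ f = -(45/2)x^4 + 29x^3 - 21x^2 + (13/2)x - 1/2
D f = -(45/2)x^4 - 16x^3
(∇ + D) f = -45x^4 + 13x^3 - 21x^2 + (13/2)x - 1/2
Δ f = -(45/2)x^4 - 61x^3 - 69x^2 - (77/2)x - 17/2
((∇ + D) + Δ) f = -(135/2)x^4 - 48x^3 - 90x^2 - 32x - 9


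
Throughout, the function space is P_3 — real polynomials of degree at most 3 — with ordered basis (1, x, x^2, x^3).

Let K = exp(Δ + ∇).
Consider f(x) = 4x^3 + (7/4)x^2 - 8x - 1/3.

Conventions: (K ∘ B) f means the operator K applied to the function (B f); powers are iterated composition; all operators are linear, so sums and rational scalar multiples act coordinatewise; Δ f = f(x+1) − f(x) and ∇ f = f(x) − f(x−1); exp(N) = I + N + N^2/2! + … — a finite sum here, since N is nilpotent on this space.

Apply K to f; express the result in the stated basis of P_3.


order-1 term: 24x^2 + 7x - 8
order-2 term: 48x + 7
order-3 term: 32
the series for exp(Δ + ∇) f terminates at order 3
exp(Δ + ∇) f = 4x^3 + (103/4)x^2 + 47x + 92/3

g(x) = 4x^3 + (103/4)x^2 + 47x + 92/3


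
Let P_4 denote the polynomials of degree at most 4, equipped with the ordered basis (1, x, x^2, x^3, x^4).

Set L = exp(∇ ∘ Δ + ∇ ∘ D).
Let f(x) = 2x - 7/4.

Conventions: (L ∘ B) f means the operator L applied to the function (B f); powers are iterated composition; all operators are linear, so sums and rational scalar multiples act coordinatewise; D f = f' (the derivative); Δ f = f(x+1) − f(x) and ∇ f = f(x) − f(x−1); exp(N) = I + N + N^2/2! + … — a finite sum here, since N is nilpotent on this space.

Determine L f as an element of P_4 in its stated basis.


the series for exp(∇ ∘ Δ + ∇ ∘ D) f terminates at order 0
exp(∇ ∘ Δ + ∇ ∘ D) f = 2x - 7/4

the result is g(x) = 2x - 7/4


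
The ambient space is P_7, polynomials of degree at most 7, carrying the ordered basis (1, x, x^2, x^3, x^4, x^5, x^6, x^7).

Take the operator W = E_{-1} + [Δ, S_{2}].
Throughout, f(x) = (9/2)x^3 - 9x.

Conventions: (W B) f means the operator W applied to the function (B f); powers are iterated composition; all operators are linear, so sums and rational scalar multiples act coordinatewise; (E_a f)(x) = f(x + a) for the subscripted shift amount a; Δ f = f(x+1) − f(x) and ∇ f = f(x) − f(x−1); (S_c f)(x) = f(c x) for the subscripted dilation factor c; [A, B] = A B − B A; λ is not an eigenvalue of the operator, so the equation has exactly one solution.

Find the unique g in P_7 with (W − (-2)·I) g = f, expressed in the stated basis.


write g with unknown coordinates in the stated basis and equate coefficients in (W − (-2)·I) g = f
solving from the highest basis element down gives g = (3/2)x^3 - (9/2)x^2 - (21/2)x + 3
check: W g = (3/2)x^3 + 9x^2 + 12x - 6
so W g − (-2)·g = (9/2)x^3 - 9x = f ✓

the image equals g(x) = (3/2)x^3 - (9/2)x^2 - (21/2)x + 3


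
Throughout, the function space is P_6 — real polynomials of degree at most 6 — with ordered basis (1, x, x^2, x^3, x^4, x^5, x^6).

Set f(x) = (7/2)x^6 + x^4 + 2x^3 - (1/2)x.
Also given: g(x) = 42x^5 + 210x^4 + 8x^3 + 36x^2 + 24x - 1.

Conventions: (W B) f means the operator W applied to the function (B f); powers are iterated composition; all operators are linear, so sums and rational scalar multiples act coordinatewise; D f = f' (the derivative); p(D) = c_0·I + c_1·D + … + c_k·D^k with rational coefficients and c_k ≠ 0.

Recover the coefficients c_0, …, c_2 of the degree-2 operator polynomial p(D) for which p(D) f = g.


D^0 f = (7/2)x^6 + x^4 + 2x^3 - (1/2)x
D^1 f = 21x^5 + 4x^3 + 6x^2 - 1/2
D^2 f = 105x^4 + 12x^2 + 12x
matching coefficients of g against c_0 f + c_1 Df + … from the top degree down determines the c_i
solution: c_0 = 0, c_1 = 2, c_2 = 2

p(D) = 2·D + 2·D^2, i.e. c_0 = 0, c_1 = 2, c_2 = 2


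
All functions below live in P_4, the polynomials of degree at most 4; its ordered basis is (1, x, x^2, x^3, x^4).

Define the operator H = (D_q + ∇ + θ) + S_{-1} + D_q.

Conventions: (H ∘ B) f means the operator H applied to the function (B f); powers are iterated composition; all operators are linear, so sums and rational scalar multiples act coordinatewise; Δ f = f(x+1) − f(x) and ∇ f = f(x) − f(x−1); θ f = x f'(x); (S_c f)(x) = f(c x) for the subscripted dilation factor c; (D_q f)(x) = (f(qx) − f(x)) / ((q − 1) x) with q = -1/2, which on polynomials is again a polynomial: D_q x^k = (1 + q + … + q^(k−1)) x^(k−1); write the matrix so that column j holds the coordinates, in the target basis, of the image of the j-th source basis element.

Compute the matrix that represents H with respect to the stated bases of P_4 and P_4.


image of 1: 1
image of x: 3
image of x^2: 3x^2 + 3x - 1
image of x^3: 2x^3 + (9/2)x^2 - 3x + 1
image of x^4: 5x^4 + (21/4)x^3 - 6x^2 + 4x - 1
each image's coordinates form column j of the matrix

the matrix is [[1, 3, -1, 1, -1]; [0, 0, 3, -3, 4]; [0, 0, 3, 9/2, -6]; [0, 0, 0, 2, 21/4]; [0, 0, 0, 0, 5]] (rows listed top to bottom)


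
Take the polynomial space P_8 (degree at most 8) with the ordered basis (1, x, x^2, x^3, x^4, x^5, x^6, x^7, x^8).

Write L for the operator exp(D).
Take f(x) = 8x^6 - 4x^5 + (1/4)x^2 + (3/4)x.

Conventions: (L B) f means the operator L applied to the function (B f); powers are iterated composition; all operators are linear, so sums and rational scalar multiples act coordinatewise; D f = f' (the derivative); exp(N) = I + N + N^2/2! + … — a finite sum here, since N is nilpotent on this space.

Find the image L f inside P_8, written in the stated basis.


order-1 term: 48x^5 - 20x^4 + (1/2)x + 3/4
order-2 term: 120x^4 - 40x^3 + 1/4
order-3 term: 160x^3 - 40x^2
order-4 term: 120x^2 - 20x
order-5 term: 48x - 4
order-6 term: 8
the series for exp(D) f terminates at order 6
exp(D) f = 8x^6 + 44x^5 + 100x^4 + 120x^3 + (321/4)x^2 + (117/4)x + 5

g(x) = 8x^6 + 44x^5 + 100x^4 + 120x^3 + (321/4)x^2 + (117/4)x + 5


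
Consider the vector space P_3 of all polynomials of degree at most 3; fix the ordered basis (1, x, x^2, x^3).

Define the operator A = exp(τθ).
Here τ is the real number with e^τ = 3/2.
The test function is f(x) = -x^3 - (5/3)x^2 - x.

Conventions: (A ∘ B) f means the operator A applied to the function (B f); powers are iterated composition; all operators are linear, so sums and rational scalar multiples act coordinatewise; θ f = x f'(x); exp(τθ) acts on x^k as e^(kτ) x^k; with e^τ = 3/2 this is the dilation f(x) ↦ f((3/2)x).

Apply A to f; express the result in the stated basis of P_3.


g(x) = -(27/8)x^3 - (15/4)x^2 - (3/2)x

exp(τθ) x^k = e^(kτ) x^k; with e^τ = 3/2 this sends x^k to (3/2)^k x^k
x ↦ 3/2 x
x^2 ↦ 9/4 x^2
x^3 ↦ 27/8 x^3
applying this coordinatewise to f: exp(τθ) f = -(27/8)x^3 - (15/4)x^2 - (3/2)x


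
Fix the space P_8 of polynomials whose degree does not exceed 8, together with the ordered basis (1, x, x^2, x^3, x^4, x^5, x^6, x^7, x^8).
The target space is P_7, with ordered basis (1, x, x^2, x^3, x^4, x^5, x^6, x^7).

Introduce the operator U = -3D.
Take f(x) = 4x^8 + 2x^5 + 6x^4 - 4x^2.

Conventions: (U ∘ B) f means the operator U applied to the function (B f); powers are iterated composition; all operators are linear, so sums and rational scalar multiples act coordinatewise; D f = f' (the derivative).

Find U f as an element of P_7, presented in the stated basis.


D f = 32x^7 + 10x^4 + 24x^3 - 8x
(-3D) f = -96x^7 - 30x^4 - 72x^3 + 24x

the result is g(x) = -96x^7 - 30x^4 - 72x^3 + 24x


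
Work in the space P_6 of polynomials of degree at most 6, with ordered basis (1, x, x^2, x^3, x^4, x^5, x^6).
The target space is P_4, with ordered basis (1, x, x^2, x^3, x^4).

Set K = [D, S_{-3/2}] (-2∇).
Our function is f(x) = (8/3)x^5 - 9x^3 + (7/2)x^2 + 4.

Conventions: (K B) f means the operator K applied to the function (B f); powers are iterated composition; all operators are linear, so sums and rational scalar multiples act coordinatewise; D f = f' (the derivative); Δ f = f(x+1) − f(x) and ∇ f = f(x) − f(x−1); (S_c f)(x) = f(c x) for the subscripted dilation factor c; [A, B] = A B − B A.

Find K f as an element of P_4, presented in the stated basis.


∇ f = (40/3)x^4 - (80/3)x^3 - (1/3)x^2 + (62/3)x - 59/6
(-2∇) f = -(80/3)x^4 + (160/3)x^3 + (2/3)x^2 - (124/3)x + 59/3
S_{-3/2} (-2∇) f = -135x^4 - 180x^3 + (3/2)x^2 + 62x + 59/3
D S_{-3/2} (-2∇) f = -540x^3 - 540x^2 + 3x + 62
D (-2∇) f = -(320/3)x^3 + 160x^2 + (4/3)x - 124/3
S_{-3/2} D (-2∇) f = 360x^3 + 360x^2 - 2x - 124/3
[D, S_{-3/2}] (-2∇) f = -900x^3 - 900x^2 + 5x + 310/3

the result is g(x) = -900x^3 - 900x^2 + 5x + 310/3


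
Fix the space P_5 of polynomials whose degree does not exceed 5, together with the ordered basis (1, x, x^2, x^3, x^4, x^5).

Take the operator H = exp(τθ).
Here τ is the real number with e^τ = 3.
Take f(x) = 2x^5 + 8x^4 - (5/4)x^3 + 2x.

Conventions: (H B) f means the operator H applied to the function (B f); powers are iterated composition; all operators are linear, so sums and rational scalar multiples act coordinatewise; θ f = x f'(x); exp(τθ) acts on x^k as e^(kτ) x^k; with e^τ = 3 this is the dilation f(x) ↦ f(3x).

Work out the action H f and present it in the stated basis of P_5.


the result is g(x) = 486x^5 + 648x^4 - (135/4)x^3 + 6x

exp(τθ) x^k = e^(kτ) x^k; with e^τ = 3 this sends x^k to 3^k x^k
x ↦ 3 x
x^3 ↦ 27 x^3
x^4 ↦ 81 x^4
x^5 ↦ 243 x^5
applying this coordinatewise to f: exp(τθ) f = 486x^5 + 648x^4 - (135/4)x^3 + 6x
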